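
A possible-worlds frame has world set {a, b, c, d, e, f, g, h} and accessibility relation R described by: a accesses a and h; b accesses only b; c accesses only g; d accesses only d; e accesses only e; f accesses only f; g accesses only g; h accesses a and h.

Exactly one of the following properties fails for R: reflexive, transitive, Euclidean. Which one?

Reflexive: no — c is not related to itself.
Transitive: yes — every two-step R-path is closed by a direct edge.
Euclidean: yes — any two successors of a common world are R-related.
Only reflexive fails.

reflexive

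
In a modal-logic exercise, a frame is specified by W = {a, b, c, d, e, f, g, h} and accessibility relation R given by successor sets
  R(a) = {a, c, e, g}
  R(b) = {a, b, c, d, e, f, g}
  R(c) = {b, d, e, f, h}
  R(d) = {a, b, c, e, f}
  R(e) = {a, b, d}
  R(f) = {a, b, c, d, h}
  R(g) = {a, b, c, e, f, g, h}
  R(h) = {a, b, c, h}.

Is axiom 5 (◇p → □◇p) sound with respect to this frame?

Axiom 5 corresponds to the accessibility relation being Euclidean.
Euclidean: no — a R c and a R g, but not c R g.

No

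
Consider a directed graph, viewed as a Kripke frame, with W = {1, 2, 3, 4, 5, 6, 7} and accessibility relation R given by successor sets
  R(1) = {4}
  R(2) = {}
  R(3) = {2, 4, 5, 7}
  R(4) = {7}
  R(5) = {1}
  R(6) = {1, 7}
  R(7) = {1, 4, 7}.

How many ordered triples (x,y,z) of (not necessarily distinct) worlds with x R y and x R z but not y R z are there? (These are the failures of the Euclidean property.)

Enumerating: (1,4,4), (3,2,2), (3,2,4), (3,2,5), (3,2,7), (3,4,2), (3,4,4), (3,4,5), (3,5,2), (3,5,4), (3,5,5), (3,5,7), … and 9 more.
Total: 21.

21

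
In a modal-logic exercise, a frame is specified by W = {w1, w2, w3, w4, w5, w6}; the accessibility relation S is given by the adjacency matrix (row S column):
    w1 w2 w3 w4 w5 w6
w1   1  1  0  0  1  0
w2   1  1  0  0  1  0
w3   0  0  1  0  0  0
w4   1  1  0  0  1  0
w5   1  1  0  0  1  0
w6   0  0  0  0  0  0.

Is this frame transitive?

Yes

Transitive: yes — every two-step S-path is closed by a direct edge.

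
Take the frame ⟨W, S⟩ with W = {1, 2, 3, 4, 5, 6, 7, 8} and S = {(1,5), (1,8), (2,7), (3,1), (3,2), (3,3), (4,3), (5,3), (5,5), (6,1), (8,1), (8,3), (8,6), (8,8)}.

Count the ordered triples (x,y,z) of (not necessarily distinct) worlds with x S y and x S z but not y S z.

19

Enumerating: (1,5,8), (1,8,5), (2,7,7), (3,1,1), (3,1,2), (3,1,3), (3,2,1), (3,2,2), (3,2,3), (5,3,5), (6,1,1), (8,1,1), … and 7 more.
Total: 19.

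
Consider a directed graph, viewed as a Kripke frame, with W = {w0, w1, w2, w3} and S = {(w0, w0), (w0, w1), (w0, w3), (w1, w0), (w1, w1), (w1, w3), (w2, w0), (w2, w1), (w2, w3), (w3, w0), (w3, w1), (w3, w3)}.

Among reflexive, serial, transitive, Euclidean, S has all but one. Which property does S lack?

Reflexive: no — w2 is not related to itself.
Serial: yes — every world has a successor (e.g. w0 S w0).
Transitive: yes — every two-step S-path is closed by a direct edge.
Euclidean: yes — any two successors of a common world are S-related.
Only reflexive fails.

reflexive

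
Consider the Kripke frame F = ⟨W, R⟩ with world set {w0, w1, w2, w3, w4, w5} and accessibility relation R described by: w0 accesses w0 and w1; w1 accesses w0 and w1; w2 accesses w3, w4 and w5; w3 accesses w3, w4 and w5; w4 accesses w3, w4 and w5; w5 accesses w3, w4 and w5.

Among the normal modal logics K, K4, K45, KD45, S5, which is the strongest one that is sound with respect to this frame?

Transitive (axiom 4): yes — every two-step R-path is closed by a direct edge.
Euclidean (axiom 5): yes — any two successors of a common world are R-related.
Serial (axiom D): yes — every world has a successor (e.g. w0 R w0).
Reflexive (axiom T): no — w2 is not related to itself.
So F validates K, K4, K45, KD45; S5 would additionally require R to be reflexive. The strongest is KD45.

KD45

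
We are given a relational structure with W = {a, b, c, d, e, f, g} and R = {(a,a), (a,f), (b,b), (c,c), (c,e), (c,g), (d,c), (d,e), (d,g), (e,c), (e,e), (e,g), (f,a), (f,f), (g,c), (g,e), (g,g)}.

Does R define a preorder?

Reflexive: no — d is not related to itself.
Transitive: yes — every two-step R-path is closed by a direct edge.
So R is not a preorder.

No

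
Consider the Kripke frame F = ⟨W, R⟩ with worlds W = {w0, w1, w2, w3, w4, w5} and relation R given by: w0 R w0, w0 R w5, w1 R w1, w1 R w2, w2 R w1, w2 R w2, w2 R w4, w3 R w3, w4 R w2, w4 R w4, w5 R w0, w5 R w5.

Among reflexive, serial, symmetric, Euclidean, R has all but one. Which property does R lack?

Euclidean

Reflexive: yes — every world is R-related to itself.
Serial: yes — every world has a successor (e.g. w0 R w0).
Symmetric: yes — every pair in R has its reverse in R.
Euclidean: no — w2 R w1 and w2 R w4, but not w1 R w4.
Only Euclidean fails.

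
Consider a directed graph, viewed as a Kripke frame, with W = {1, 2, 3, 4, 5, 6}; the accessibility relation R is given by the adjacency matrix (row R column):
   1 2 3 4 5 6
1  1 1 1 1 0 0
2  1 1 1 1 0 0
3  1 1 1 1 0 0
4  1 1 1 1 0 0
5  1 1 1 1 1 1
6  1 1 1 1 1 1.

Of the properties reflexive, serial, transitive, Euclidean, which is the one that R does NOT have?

Euclidean

Reflexive: yes — every world is R-related to itself.
Serial: yes — every world has a successor (e.g. 1 R 1).
Transitive: yes — every two-step R-path is closed by a direct edge.
Euclidean: no — 5 R 1 and 5 R 6, but not 1 R 6.
Only Euclidean fails.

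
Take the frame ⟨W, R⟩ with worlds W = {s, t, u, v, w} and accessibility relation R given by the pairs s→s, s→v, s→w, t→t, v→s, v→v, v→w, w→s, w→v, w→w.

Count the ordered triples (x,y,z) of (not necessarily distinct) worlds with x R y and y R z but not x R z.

0

R is transitive; there are no such tuples.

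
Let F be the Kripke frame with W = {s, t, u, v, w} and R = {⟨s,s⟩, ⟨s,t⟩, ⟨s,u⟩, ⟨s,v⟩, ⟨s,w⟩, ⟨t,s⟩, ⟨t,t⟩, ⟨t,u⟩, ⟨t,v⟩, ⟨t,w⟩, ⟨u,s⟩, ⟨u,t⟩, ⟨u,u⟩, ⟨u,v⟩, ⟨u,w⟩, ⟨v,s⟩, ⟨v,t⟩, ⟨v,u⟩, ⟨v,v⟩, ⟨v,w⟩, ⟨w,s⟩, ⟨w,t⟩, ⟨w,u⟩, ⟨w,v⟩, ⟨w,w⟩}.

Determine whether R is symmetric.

Symmetric: yes — every pair in R has its reverse in R.

Yes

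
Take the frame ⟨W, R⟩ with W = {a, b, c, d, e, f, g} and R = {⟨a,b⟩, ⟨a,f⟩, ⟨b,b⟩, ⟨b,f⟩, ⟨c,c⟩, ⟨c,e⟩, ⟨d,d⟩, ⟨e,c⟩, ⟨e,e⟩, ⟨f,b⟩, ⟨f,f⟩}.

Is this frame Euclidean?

Euclidean: yes — any two successors of a common world are R-related.

Yes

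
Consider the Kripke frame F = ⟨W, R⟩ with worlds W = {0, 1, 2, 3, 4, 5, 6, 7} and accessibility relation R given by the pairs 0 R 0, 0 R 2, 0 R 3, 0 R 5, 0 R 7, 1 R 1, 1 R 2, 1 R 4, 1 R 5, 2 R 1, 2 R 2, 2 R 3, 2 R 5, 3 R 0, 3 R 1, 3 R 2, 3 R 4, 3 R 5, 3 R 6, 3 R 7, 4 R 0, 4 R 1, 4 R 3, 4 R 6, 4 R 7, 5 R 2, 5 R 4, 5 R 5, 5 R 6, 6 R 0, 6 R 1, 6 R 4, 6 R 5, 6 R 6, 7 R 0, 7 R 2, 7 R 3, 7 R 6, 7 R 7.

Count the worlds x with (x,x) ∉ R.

2

Enumerating: 3, 4.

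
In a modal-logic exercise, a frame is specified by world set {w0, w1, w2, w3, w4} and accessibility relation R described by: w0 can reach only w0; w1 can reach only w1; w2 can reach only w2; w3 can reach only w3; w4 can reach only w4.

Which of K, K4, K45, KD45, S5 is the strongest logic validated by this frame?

S5

Transitive (axiom 4): yes — every two-step R-path is closed by a direct edge.
Euclidean (axiom 5): yes — any two successors of a common world are R-related.
Serial (axiom D): yes — every world has a successor (e.g. w0 R w0).
Reflexive (axiom T): yes — every world is R-related to itself.
So F validates K, K4, K45, KD45, S5. The strongest is S5.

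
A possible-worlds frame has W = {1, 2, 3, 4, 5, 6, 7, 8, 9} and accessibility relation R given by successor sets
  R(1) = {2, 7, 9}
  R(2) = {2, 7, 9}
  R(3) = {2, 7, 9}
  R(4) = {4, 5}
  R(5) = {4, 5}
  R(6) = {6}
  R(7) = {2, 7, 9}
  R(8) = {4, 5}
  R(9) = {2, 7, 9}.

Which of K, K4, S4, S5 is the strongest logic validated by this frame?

Transitive (axiom 4): yes — every two-step R-path is closed by a direct edge.
Reflexive (axiom T): no — 1 is not related to itself.
Euclidean (axiom 5): yes — any two successors of a common world are R-related.
So F validates K, K4; S4 would additionally require R to be reflexive. The strongest is K4.

K4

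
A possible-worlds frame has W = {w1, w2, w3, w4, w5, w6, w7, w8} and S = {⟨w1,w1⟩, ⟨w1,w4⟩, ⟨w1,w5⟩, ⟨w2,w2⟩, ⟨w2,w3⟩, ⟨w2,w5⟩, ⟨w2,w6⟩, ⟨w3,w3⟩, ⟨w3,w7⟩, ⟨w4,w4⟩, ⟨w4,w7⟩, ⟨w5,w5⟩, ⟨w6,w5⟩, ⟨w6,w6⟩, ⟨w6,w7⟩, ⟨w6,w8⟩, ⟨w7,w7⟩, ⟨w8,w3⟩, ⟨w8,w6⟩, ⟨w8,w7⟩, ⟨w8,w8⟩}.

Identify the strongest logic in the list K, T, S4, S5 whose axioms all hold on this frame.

Reflexive (axiom T): yes — every world is S-related to itself.
Transitive (axiom 4): no — w1 S w4 and w4 S w7, but not w1 S w7.
Euclidean (axiom 5): no — w1 S w4 and w1 S w5, but not w4 S w5.
So F validates K, T; S4 would additionally require S to be transitive. The strongest is T.

T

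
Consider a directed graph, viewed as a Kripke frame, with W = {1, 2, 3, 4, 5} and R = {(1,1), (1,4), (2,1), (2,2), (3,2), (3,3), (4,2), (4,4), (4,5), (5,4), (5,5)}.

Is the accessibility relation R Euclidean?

No

Euclidean: no — 4 R 2 and 4 R 5, but not 2 R 5.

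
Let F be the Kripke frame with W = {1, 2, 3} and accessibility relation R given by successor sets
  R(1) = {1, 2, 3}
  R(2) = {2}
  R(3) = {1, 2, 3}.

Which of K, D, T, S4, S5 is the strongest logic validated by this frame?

Serial (axiom D): yes — every world has a successor (e.g. 1 R 1).
Reflexive (axiom T): yes — every world is R-related to itself.
Transitive (axiom 4): yes — every two-step R-path is closed by a direct edge.
Euclidean (axiom 5): no — 1 R 2 and 1 R 3, but not 2 R 3.
So F validates K, D, T, S4; S5 would additionally require R to be Euclidean. The strongest is S4.

S4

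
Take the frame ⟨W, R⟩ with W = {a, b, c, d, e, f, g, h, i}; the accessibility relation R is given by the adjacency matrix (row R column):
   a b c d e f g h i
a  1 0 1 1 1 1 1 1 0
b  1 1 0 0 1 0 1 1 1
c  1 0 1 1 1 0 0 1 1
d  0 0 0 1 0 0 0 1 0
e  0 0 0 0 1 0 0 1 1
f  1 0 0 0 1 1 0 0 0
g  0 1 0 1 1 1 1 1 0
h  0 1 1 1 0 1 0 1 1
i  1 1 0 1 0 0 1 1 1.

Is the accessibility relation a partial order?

Reflexive: yes — every world is R-related to itself.
Transitive: no — a R c and c R i, but not a R i.
Antisymmetric: no — a R c and c R a with a ≠ c.
So R is not a partial order.

No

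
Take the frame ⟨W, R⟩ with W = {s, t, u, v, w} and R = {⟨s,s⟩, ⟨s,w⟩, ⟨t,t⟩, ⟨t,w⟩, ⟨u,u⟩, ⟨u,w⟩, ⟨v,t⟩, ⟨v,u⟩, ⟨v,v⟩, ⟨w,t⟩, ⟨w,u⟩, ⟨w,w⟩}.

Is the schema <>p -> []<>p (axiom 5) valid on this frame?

Axiom 5 corresponds to the accessibility relation being Euclidean.
Euclidean: no — v R t and v R u, but not t R u.

No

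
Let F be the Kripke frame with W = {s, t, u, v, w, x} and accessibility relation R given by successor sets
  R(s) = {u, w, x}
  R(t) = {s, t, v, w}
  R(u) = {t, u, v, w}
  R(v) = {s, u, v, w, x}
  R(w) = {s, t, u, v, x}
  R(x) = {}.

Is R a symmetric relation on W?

No

Symmetric: no — s R u but not u R s.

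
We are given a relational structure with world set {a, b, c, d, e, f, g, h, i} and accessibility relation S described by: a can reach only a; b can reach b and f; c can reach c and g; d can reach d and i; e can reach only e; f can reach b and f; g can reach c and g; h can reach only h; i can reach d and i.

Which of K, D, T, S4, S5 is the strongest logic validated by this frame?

Serial (axiom D): yes — every world has a successor (e.g. a S a).
Reflexive (axiom T): yes — every world is S-related to itself.
Transitive (axiom 4): yes — every two-step S-path is closed by a direct edge.
Euclidean (axiom 5): yes — any two successors of a common world are S-related.
So F validates K, D, T, S4, S5. The strongest is S5.

S5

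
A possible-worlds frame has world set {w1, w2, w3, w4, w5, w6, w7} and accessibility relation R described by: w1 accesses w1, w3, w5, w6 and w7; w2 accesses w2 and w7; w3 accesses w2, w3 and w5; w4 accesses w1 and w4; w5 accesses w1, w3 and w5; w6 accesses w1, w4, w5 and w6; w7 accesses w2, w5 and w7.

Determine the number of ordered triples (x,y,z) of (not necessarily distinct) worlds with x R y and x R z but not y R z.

23

Enumerating: (w1,w3,w1), (w1,w3,w6), (w1,w3,w7), (w1,w5,w6), (w1,w5,w7), (w1,w6,w3), (w1,w6,w7), (w1,w7,w1), (w1,w7,w3), (w1,w7,w6), (w3,w2,w3), (w3,w2,w5), … and 11 more.
Total: 23.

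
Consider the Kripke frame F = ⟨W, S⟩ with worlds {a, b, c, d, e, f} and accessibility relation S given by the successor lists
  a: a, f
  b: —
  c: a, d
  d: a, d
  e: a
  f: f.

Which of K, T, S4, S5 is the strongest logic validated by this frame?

Reflexive (axiom T): no — b is not related to itself.
Transitive (axiom 4): no — c S a and a S f, but not c S f.
Euclidean (axiom 5): no — c S a and c S d, but not a S d.
So F validates K; T would additionally require S to be reflexive. The strongest is K.

K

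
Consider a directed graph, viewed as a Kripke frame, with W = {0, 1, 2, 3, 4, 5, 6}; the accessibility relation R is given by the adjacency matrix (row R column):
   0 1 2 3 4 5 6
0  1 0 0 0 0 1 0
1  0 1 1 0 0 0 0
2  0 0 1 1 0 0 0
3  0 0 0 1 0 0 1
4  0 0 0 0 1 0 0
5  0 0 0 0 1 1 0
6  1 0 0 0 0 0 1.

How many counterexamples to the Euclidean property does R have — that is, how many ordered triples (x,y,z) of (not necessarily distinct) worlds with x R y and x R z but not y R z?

6

Enumerating: (0,5,0), (1,2,1), (2,3,2), (3,6,3), (5,4,5), (6,0,6).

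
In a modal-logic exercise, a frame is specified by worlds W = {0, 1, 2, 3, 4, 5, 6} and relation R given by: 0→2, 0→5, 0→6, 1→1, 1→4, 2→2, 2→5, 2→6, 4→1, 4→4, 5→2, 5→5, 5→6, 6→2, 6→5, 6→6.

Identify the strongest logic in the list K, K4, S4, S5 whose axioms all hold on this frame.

Transitive (axiom 4): yes — every two-step R-path is closed by a direct edge.
Reflexive (axiom T): no — 0 is not related to itself.
Euclidean (axiom 5): yes — any two successors of a common world are R-related.
So F validates K, K4; S4 would additionally require R to be reflexive. The strongest is K4.

K4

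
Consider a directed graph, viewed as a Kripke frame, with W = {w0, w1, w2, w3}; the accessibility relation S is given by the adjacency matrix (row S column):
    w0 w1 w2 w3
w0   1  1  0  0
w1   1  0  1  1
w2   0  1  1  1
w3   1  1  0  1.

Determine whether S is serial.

Yes

Serial: yes — every world has a successor (e.g. w0 S w0).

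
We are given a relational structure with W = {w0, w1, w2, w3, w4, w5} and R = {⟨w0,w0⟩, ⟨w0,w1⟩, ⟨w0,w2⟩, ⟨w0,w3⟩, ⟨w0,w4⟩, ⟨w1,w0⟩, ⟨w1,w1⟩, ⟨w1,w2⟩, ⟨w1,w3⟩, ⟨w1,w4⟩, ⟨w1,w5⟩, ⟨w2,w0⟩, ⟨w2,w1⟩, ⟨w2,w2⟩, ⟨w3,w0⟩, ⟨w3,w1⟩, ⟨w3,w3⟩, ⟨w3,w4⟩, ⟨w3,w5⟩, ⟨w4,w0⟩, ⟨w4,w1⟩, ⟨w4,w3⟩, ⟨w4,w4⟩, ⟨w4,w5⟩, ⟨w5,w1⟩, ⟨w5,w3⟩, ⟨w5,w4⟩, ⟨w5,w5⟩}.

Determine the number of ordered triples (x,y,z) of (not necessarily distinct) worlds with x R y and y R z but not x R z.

16

Enumerating: (w0,w1,w5), (w0,w3,w5), (w0,w4,w5), (w2,w0,w3), (w2,w0,w4), (w2,w1,w3), (w2,w1,w4), (w2,w1,w5), (w3,w0,w2), (w3,w1,w2), (w4,w0,w2), (w4,w1,w2), (w5,w1,w0), (w5,w1,w2), (w5,w3,w0), (w5,w4,w0).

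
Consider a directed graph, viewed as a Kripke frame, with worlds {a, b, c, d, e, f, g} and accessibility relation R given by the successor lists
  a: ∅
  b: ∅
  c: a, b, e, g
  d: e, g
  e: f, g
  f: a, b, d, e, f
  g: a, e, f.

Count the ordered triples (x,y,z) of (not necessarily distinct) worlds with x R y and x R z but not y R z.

Enumerating: (c,a,a), (c,a,b), (c,a,e), (c,a,g), (c,b,a), (c,b,b), (c,b,e), (c,b,g), (c,e,a), (c,e,b), (c,e,e), (c,g,b), … and 28 more.
Total: 40.

40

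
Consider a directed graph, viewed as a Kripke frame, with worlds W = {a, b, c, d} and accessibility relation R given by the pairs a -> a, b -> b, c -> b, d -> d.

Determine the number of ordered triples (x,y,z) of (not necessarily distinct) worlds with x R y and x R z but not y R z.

0

R is Euclidean; there are no such tuples.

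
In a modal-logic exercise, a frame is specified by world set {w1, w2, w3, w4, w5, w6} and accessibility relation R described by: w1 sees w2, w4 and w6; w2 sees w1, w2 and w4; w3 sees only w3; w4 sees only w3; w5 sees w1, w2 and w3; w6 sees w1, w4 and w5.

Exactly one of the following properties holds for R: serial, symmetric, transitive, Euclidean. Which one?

Serial: yes — every world has a successor (e.g. w1 R w2).
Symmetric: no — w1 R w4 but not w4 R w1.
Transitive: no — w1 R w4 and w4 R w3, but not w1 R w3.
Euclidean: no — w1 R w2 and w1 R w6, but not w2 R w6.
Only serial holds.

serial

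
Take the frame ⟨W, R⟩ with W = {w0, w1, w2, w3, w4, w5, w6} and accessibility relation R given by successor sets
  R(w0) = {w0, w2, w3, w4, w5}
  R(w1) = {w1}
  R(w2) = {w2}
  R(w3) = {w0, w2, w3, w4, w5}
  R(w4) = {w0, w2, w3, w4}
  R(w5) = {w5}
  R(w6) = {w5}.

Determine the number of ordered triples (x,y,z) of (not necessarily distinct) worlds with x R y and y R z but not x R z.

2

Enumerating: (w4,w0,w5), (w4,w3,w5).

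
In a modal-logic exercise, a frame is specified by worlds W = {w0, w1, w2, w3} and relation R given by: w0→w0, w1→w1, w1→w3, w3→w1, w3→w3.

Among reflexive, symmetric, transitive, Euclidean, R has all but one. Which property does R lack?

reflexive

Reflexive: no — w2 is not related to itself.
Symmetric: yes — every pair in R has its reverse in R.
Transitive: yes — every two-step R-path is closed by a direct edge.
Euclidean: yes — any two successors of a common world are R-related.
Only reflexive fails.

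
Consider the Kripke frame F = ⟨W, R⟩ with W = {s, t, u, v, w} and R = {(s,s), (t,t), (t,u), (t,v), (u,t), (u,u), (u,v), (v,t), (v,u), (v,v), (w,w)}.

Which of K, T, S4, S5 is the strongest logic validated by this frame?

Reflexive (axiom T): yes — every world is R-related to itself.
Transitive (axiom 4): yes — every two-step R-path is closed by a direct edge.
Euclidean (axiom 5): yes — any two successors of a common world are R-related.
So F validates K, T, S4, S5. The strongest is S5.

S5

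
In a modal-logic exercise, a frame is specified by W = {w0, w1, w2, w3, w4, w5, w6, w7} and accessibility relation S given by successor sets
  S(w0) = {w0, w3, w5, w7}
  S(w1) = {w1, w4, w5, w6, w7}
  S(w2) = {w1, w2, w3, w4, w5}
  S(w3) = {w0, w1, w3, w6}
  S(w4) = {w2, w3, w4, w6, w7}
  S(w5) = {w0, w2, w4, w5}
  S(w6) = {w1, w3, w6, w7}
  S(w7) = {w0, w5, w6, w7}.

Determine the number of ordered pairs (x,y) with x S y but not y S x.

Enumerating: (w1,w4), (w1,w5), (w1,w7), (w2,w1), (w2,w3), (w3,w1), (w4,w3), (w4,w6), (w4,w7), (w5,w4), (w7,w5).

11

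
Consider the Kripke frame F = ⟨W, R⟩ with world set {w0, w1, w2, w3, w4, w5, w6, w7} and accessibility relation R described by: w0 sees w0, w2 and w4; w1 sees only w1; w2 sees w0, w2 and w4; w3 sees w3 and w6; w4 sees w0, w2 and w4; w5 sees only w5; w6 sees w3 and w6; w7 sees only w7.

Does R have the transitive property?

Yes

Transitive: yes — every two-step R-path is closed by a direct edge.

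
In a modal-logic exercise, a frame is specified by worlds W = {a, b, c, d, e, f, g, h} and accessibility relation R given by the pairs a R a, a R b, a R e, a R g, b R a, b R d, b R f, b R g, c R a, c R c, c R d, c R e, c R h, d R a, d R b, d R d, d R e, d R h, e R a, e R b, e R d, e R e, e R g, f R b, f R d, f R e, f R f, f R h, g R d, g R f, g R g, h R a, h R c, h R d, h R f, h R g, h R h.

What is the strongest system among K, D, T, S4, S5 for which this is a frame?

Serial (axiom D): yes — every world has a successor (e.g. a R a).
Reflexive (axiom T): no — b is not related to itself.
Transitive (axiom 4): no — a R b and b R d, but not a R d.
Euclidean (axiom 5): no — a R b and a R e, but not b R e.
So F validates K, D; T would additionally require R to be reflexive. The strongest is D.

D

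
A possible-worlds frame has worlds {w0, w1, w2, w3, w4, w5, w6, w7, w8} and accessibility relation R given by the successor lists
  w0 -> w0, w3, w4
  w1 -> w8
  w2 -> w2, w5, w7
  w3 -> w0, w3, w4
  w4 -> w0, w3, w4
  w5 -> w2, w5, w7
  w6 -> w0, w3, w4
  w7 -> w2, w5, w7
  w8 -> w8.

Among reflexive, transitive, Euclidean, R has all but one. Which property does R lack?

Reflexive: no — w1 is not related to itself.
Transitive: yes — every two-step R-path is closed by a direct edge.
Euclidean: yes — any two successors of a common world are R-related.
Only reflexive fails.

reflexive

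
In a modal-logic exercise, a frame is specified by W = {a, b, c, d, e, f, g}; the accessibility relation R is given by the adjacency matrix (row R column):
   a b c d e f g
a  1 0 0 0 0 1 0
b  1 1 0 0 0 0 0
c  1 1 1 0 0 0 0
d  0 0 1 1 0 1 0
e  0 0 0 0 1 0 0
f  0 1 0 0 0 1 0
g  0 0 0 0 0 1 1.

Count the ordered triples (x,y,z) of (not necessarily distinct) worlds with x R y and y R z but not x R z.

8

Enumerating: (a,f,b), (b,a,f), (c,a,f), (d,c,a), (d,c,b), (d,f,b), (f,b,a), (g,f,b).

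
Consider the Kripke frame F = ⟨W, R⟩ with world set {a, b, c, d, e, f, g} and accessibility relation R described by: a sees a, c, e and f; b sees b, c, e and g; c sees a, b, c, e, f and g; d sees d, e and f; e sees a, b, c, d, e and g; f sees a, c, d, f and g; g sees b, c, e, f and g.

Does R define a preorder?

No

Reflexive: yes — every world is R-related to itself.
Transitive: no — a R c and c R b, but not a R b.
So R is not a preorder.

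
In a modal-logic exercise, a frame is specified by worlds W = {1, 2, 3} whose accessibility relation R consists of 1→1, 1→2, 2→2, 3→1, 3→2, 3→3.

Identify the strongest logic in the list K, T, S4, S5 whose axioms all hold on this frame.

S4

Reflexive (axiom T): yes — every world is R-related to itself.
Transitive (axiom 4): yes — every two-step R-path is closed by a direct edge.
Euclidean (axiom 5): no — 3 R 2 and 3 R 1, but not 2 R 1.
So F validates K, T, S4; S5 would additionally require R to be Euclidean. The strongest is S4.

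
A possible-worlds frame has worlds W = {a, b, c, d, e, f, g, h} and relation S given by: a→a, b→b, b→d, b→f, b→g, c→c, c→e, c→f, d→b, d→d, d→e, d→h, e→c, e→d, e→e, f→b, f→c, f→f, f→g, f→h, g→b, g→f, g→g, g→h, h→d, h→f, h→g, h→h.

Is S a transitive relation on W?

No

Transitive: no — b S d and d S e, but not b S e.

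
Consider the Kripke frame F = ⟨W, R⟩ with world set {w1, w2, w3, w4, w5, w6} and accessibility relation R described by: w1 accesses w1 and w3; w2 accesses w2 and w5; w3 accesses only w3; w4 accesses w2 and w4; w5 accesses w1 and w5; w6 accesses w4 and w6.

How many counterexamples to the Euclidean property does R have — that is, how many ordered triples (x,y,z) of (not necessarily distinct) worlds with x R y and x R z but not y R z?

5

Enumerating: (w1,w3,w1), (w2,w5,w2), (w4,w2,w4), (w5,w1,w5), (w6,w4,w6).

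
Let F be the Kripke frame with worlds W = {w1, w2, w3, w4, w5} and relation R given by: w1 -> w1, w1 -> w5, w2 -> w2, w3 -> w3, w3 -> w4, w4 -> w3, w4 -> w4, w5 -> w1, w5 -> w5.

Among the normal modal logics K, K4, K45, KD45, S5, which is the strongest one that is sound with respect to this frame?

S5

Transitive (axiom 4): yes — every two-step R-path is closed by a direct edge.
Euclidean (axiom 5): yes — any two successors of a common world are R-related.
Serial (axiom D): yes — every world has a successor (e.g. w1 R w1).
Reflexive (axiom T): yes — every world is R-related to itself.
So F validates K, K4, K45, KD45, S5. The strongest is S5.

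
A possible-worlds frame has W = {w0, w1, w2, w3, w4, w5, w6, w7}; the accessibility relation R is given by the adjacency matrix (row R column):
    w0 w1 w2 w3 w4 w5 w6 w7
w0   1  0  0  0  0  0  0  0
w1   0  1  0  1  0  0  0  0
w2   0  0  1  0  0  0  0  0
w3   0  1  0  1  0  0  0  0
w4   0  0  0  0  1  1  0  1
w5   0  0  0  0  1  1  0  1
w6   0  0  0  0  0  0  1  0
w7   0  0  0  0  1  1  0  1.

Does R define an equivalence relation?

Reflexive: yes — every world is R-related to itself.
Symmetric: yes — every pair in R has its reverse in R.
Transitive: yes — every two-step R-path is closed by a direct edge.
So R is an equivalence relation.

Yes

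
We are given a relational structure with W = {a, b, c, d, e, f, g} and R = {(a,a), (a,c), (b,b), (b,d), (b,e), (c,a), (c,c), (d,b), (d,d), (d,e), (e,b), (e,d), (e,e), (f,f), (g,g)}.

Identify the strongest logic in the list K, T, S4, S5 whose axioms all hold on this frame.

Reflexive (axiom T): yes — every world is R-related to itself.
Transitive (axiom 4): yes — every two-step R-path is closed by a direct edge.
Euclidean (axiom 5): yes — any two successors of a common world are R-related.
So F validates K, T, S4, S5. The strongest is S5.

S5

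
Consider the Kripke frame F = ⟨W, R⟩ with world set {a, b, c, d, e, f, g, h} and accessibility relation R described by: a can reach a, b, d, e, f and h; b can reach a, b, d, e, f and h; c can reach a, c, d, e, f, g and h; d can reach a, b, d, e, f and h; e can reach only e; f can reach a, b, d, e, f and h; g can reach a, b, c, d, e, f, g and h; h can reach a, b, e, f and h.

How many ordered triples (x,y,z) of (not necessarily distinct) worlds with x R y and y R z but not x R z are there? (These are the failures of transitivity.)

8

Enumerating: (c,a,b), (c,d,b), (c,f,b), (c,g,b), (c,h,b), (h,a,d), (h,b,d), (h,f,d).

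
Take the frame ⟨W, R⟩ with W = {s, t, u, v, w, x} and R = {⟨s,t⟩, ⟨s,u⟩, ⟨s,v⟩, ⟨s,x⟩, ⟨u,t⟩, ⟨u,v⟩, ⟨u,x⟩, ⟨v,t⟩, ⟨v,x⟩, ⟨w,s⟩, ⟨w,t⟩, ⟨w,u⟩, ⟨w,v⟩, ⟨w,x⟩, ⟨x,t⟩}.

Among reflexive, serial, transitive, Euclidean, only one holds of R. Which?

Reflexive: no — s is not related to itself.
Serial: no — t has no R-successor.
Transitive: yes — every two-step R-path is closed by a direct edge.
Euclidean: no — s R t and s R u, but not t R u.
Only transitive holds.

transitive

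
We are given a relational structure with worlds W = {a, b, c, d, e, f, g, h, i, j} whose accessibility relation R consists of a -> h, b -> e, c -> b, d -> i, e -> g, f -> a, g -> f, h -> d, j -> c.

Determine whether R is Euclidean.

Euclidean: no — a R h and a R h, but not h R h.

No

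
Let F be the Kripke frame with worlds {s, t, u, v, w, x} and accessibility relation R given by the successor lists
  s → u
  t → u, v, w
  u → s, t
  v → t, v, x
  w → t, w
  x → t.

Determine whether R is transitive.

No

Transitive: no — s R u and u R t, but not s R t.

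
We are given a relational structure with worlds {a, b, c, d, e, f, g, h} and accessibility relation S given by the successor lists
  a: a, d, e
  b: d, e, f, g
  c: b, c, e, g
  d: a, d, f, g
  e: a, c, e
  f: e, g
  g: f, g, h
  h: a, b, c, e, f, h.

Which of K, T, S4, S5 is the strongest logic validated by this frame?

K

Reflexive (axiom T): no — b is not related to itself.
Transitive (axiom 4): no — a S d and d S f, but not a S f.
Euclidean (axiom 5): no — a S d and a S e, but not d S e.
So F validates K; T would additionally require S to be reflexive. The strongest is K.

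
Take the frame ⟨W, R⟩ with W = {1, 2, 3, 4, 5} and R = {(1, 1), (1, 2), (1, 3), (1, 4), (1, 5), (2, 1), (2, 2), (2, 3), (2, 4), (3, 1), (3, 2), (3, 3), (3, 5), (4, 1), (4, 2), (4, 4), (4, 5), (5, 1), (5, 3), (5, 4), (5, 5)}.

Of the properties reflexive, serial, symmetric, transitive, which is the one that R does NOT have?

Reflexive: yes — every world is R-related to itself.
Serial: yes — every world has a successor (e.g. 1 R 1).
Symmetric: yes — every pair in R has its reverse in R.
Transitive: no — 2 R 1 and 1 R 5, but not 2 R 5.
Only transitive fails.

transitive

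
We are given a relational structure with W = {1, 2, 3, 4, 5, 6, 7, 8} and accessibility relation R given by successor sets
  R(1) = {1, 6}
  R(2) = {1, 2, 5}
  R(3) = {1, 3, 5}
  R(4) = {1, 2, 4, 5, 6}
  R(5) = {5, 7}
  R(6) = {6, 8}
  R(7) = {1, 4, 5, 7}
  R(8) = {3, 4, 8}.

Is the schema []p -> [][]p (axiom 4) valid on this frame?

No

The schema 4 characterises exactly the transitive frames.
Transitive: no — 1 R 6 and 6 R 8, but not 1 R 8.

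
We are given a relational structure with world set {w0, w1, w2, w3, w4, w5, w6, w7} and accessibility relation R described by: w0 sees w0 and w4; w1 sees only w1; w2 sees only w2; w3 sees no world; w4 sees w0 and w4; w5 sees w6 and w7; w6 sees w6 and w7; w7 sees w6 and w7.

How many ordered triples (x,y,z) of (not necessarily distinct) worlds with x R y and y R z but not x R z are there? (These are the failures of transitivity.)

R is transitive; there are no such tuples.

0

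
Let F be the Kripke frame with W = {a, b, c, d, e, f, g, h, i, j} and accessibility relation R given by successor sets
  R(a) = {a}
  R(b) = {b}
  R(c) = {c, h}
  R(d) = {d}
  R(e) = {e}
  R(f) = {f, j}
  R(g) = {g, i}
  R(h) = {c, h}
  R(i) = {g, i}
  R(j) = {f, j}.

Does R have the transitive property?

Transitive: yes — every two-step R-path is closed by a direct edge.

Yes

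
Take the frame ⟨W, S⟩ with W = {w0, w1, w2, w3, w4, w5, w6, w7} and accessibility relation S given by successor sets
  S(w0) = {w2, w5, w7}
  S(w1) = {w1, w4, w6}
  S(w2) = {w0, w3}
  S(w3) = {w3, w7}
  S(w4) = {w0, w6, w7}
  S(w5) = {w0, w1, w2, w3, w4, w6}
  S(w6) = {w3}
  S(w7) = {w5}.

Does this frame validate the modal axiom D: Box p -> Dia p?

Yes

By correspondence theory, D is valid on a frame iff S is serial.
Serial: yes — every world has a successor (e.g. w0 S w2).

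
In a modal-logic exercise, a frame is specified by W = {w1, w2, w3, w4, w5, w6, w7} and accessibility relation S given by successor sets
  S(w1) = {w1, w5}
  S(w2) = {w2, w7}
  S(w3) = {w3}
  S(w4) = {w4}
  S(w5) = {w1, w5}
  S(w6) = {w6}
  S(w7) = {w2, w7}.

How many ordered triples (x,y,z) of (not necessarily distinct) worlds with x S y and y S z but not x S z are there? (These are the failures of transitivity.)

S is transitive; there are no such tuples.

0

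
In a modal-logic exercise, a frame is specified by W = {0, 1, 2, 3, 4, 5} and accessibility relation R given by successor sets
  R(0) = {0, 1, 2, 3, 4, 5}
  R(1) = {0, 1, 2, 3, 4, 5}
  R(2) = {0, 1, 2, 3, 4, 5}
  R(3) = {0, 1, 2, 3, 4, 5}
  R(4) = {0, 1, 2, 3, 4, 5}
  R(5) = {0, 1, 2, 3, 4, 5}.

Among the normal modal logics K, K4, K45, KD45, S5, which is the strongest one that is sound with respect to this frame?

S5

Transitive (axiom 4): yes — every two-step R-path is closed by a direct edge.
Euclidean (axiom 5): yes — any two successors of a common world are R-related.
Serial (axiom D): yes — every world has a successor (e.g. 0 R 0).
Reflexive (axiom T): yes — every world is R-related to itself.
So F validates K, K4, K45, KD45, S5. The strongest is S5.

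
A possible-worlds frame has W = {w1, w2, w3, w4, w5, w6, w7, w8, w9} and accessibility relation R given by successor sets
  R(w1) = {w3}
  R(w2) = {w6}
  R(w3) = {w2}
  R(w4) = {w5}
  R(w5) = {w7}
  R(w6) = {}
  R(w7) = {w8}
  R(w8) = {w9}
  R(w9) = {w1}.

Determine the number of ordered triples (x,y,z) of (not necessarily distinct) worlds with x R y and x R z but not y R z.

Enumerating: (w1,w3,w3), (w2,w6,w6), (w3,w2,w2), (w4,w5,w5), (w5,w7,w7), (w7,w8,w8), (w8,w9,w9), (w9,w1,w1).

8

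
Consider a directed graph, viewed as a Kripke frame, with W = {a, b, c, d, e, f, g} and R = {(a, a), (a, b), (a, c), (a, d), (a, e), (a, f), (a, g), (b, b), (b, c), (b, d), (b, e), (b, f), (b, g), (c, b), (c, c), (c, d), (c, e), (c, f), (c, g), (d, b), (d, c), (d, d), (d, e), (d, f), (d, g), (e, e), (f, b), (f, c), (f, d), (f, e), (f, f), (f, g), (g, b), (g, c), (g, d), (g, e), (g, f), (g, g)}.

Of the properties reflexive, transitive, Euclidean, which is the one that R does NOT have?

Reflexive: yes — every world is R-related to itself.
Transitive: yes — every two-step R-path is closed by a direct edge.
Euclidean: no — a R e and a R b, but not e R b.
Only Euclidean fails.

Euclidean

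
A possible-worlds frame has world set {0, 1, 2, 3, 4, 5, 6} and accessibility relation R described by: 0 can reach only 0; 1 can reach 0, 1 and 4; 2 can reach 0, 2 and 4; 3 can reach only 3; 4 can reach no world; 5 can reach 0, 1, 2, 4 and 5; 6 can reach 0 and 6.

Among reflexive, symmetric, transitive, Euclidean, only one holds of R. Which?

transitive

Reflexive: no — 4 is not related to itself.
Symmetric: no — 1 R 0 but not 0 R 1.
Transitive: yes — every two-step R-path is closed by a direct edge.
Euclidean: no — 1 R 0 and 1 R 4, but not 0 R 4.
Only transitive holds.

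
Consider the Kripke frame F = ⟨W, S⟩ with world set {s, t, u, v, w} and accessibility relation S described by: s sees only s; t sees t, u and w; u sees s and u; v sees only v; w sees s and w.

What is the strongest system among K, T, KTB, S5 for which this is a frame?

T

Reflexive (axiom T): yes — every world is S-related to itself.
Symmetric (axiom B): no — t S u but not u S t.
Euclidean (axiom 5): no — t S u and t S w, but not u S w.
So F validates K, T; KTB would additionally require S to be symmetric. The strongest is T.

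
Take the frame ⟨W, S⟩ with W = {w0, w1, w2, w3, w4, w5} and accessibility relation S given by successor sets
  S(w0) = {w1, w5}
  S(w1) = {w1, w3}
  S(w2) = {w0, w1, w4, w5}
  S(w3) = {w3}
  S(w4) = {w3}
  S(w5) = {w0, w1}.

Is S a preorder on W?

No

Reflexive: no — w0 is not related to itself.
Transitive: no — w0 S w1 and w1 S w3, but not w0 S w3.
So S is not a preorder.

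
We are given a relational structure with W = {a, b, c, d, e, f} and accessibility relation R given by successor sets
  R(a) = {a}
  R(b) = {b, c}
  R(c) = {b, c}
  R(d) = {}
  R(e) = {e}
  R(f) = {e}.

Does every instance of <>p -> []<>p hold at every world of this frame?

By correspondence theory, 5 is valid on a frame iff R is Euclidean.
Euclidean: yes — any two successors of a common world are R-related.

Yes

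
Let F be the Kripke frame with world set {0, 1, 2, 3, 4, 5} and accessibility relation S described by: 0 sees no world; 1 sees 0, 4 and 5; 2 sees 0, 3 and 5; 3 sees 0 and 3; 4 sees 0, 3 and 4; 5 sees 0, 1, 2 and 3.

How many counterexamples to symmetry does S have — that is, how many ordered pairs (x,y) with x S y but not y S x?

Enumerating: (1,0), (1,4), (2,0), (2,3), (3,0), (4,0), (4,3), (5,0), (5,3).

9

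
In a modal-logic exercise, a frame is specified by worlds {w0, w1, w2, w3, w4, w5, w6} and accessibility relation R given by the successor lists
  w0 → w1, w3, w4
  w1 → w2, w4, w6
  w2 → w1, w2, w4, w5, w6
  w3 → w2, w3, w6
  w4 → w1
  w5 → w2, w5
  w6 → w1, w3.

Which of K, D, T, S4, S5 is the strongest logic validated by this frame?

D

Serial (axiom D): yes — every world has a successor (e.g. w0 R w1).
Reflexive (axiom T): no — w0 is not related to itself.
Transitive (axiom 4): no — w0 R w1 and w1 R w2, but not w0 R w2.
Euclidean (axiom 5): no — w0 R w1 and w0 R w3, but not w1 R w3.
So F validates K, D; T would additionally require R to be reflexive. The strongest is D.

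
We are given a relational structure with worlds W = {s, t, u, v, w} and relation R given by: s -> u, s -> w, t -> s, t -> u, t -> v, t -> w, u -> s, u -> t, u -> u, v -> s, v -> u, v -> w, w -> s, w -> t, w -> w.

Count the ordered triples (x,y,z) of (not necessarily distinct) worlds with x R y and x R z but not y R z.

Enumerating: (s,u,w), (s,w,u), (t,s,s), (t,s,v), (t,u,v), (t,u,w), (t,v,v), (t,w,u), (t,w,v), (u,s,s), (u,s,t), (u,t,t), (v,s,s), (v,u,w), (v,w,u), (w,s,s), (w,s,t), (w,t,t).

18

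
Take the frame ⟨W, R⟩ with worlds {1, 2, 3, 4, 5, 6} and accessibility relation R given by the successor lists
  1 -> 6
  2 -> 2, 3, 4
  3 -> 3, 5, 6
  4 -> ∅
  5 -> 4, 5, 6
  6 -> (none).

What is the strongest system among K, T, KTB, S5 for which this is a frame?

K

Reflexive (axiom T): no — 1 is not related to itself.
Symmetric (axiom B): no — 1 R 6 but not 6 R 1.
Euclidean (axiom 5): no — 2 R 3 and 2 R 4, but not 3 R 4.
So F validates K; T would additionally require R to be reflexive. The strongest is K.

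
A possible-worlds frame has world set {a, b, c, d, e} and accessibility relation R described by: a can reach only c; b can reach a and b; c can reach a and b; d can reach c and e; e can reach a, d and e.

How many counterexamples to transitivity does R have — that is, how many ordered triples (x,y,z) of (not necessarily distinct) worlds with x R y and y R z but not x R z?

10

Enumerating: (a,c,a), (a,c,b), (b,a,c), (c,a,c), (d,c,a), (d,c,b), (d,e,a), (d,e,d), (e,a,c), (e,d,c).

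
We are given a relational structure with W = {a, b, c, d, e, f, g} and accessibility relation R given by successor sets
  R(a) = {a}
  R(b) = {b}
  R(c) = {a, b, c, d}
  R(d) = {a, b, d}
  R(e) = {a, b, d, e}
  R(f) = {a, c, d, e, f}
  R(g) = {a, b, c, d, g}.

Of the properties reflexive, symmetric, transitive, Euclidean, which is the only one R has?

Reflexive: yes — every world is R-related to itself.
Symmetric: no — c R a but not a R c.
Transitive: no — f R c and c R b, but not f R b.
Euclidean: no — c R a and c R b, but not a R b.
Only reflexive holds.

reflexive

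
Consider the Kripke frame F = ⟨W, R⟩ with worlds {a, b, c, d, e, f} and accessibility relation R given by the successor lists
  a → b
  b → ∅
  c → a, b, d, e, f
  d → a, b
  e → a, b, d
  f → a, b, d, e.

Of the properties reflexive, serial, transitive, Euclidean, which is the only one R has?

transitive

Reflexive: no — a is not related to itself.
Serial: no — b has no R-successor.
Transitive: yes — every two-step R-path is closed by a direct edge.
Euclidean: no — c R a and c R d, but not a R d.
Only transitive holds.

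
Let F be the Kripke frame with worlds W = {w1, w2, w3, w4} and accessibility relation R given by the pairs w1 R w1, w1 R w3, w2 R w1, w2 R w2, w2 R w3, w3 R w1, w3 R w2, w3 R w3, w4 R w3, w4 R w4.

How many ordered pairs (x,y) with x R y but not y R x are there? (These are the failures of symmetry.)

Enumerating: (w2,w1), (w4,w3).

2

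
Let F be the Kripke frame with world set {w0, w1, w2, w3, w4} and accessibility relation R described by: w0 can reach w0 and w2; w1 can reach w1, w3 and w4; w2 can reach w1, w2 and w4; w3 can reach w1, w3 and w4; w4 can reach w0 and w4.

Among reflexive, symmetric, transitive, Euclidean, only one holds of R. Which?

reflexive

Reflexive: yes — every world is R-related to itself.
Symmetric: no — w0 R w2 but not w2 R w0.
Transitive: no — w0 R w2 and w2 R w1, but not w0 R w1.
Euclidean: no — w1 R w4 and w1 R w3, but not w4 R w3.
Only reflexive holds.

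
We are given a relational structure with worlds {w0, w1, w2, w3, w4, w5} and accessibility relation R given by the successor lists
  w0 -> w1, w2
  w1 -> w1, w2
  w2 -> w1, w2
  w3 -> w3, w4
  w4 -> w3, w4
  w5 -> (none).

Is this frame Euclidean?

Yes

Euclidean: yes — any two successors of a common world are R-related.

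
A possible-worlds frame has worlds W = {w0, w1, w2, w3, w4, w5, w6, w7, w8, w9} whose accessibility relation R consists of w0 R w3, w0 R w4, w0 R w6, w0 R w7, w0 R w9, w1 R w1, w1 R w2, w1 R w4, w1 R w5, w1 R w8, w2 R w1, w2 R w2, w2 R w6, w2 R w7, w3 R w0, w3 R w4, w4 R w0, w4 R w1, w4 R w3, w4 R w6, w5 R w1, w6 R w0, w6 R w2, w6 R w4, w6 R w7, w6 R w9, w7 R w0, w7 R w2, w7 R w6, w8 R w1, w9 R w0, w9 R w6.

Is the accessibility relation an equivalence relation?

No

Reflexive: no — w0 is not related to itself.
Symmetric: yes — every pair in R has its reverse in R.
Transitive: no — w0 R w4 and w4 R w1, but not w0 R w1.
So R is not an equivalence relation.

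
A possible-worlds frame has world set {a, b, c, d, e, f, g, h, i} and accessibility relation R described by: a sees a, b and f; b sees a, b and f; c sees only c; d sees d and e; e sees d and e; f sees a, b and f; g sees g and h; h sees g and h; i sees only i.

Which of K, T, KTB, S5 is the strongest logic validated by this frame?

Reflexive (axiom T): yes — every world is R-related to itself.
Symmetric (axiom B): yes — every pair in R has its reverse in R.
Euclidean (axiom 5): yes — any two successors of a common world are R-related.
So F validates K, T, KTB, S5. The strongest is S5.

S5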